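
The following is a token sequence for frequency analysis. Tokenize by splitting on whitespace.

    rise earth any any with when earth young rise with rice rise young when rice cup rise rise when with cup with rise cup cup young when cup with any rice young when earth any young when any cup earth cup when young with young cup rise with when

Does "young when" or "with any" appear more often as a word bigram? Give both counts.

"young when" (4 vs 1)

"young when": 4 occurrences
"with any": 1 occurrence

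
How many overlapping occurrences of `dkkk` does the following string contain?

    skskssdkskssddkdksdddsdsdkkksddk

Sliding a length-4 window over the 32 characters (29 positions):
  position 25–28: dkkk

1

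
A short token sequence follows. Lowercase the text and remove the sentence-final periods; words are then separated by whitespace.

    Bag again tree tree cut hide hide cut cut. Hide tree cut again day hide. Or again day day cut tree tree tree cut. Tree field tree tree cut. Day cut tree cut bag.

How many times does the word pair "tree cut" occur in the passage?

5

Scanning the 33 overlapping bigram windows for "tree cut":
  position 4–5: tree cut
  position 11–12: tree cut
  position 23–24: tree cut
  position 28–29: tree cut
  position 32–33: tree cut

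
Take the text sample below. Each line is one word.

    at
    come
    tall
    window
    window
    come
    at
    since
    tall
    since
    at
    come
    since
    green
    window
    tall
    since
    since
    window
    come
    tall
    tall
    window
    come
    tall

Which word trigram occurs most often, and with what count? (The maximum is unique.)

"window come tall", 2 times

Trigram frequencies (highest first):
  window come tall: 2
  at come tall: 1
  come tall window: 1
  tall window window: 1
  window window come: 1
  window come at: 1
  … (16 more, each ≤ 1)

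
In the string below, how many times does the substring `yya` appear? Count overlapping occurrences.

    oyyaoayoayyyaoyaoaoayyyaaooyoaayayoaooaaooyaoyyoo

Sliding a length-3 window over the 49 characters (47 positions):
  position 2–4: yya
  position 11–13: yya
  position 22–24: yya

3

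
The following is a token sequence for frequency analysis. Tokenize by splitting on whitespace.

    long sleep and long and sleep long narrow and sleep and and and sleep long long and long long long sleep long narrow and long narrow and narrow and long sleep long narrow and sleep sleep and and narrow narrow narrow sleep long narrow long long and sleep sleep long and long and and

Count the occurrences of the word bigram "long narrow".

5

Scanning the 53 overlapping bigram windows for "long narrow":
  position 7–8: long narrow
  position 22–23: long narrow
  position 25–26: long narrow
  position 32–33: long narrow
  position 43–44: long narrow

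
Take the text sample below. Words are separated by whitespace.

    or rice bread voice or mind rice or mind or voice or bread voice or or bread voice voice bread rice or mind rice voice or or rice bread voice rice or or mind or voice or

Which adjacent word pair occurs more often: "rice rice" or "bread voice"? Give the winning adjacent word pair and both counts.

"rice rice": 0 occurrences
"bread voice": 4 occurrences

"bread voice" (4 vs 0)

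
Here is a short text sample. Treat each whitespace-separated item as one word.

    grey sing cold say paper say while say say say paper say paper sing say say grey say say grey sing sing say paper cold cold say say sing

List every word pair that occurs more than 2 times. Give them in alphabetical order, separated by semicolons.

Bigram counts meeting the condition (more than 2 times):
  say paper: 4
  say say: 5

say paper; say say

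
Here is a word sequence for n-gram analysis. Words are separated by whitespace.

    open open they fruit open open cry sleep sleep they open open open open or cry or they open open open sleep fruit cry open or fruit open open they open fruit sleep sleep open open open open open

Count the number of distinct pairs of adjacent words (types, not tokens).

21

39 tokens → 38 bigram windows in total.
Repeated bigrams (each contributes count−1 duplicates):
  open open: 12
  they open: 3
  fruit open: 2
  open or: 2
  open they: 2
  sleep sleep: 2
17 duplicate windows → 38 − 17 = 21 distinct.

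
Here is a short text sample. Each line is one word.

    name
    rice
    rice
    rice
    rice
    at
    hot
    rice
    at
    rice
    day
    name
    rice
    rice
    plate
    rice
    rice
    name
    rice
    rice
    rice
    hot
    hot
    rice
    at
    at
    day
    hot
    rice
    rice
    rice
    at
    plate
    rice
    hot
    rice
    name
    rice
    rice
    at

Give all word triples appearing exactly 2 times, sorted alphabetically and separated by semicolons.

hot rice at; rice name rice

Trigram counts meeting the condition (exactly 2 times):
  hot rice at: 2
  rice name rice: 2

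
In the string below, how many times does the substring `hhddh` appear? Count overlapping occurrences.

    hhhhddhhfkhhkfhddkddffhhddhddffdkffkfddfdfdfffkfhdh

Sliding a length-5 window over the 51 characters (47 positions):
  position 3–7: hhddh
  position 23–27: hhddh

2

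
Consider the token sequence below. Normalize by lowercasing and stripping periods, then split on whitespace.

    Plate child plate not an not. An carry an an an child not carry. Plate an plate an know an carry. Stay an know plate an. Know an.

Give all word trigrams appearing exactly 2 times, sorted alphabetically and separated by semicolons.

Trigram counts meeting the condition (exactly 2 times):
  an know an: 2
  plate an know: 2

an know an; plate an know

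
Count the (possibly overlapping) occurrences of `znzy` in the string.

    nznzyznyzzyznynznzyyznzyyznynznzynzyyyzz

Sliding a length-4 window over the 40 characters (37 positions):
  position 2–5: znzy
  position 16–19: znzy
  position 21–24: znzy
  position 30–33: znzy

4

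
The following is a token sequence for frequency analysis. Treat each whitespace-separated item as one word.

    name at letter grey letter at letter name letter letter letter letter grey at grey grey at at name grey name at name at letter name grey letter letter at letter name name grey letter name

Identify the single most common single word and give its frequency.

Unigram frequencies (highest first):
  letter: 12
  name: 9
  at: 8
  grey: 7

"letter", 12 times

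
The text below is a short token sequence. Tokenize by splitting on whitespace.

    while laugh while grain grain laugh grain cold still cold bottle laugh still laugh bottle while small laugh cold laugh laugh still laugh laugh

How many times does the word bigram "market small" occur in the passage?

Scanning the 23 overlapping bigram windows for "market small":
  (none found)

0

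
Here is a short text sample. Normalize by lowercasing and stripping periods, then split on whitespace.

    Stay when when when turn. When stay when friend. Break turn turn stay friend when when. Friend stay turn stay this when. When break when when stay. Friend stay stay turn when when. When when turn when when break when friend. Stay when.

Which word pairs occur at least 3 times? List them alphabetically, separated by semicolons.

friend stay; stay when; turn when; when friend; when when

Bigram counts meeting the condition (at least 3 times):
  friend stay: 3
  stay when: 3
  turn when: 3
  when friend: 3
  when when: 9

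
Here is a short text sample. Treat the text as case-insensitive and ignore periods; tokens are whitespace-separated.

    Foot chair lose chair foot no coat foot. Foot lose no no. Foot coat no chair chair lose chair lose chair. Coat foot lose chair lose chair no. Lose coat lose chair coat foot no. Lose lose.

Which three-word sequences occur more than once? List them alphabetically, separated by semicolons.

Trigram counts meeting the condition (more than once):
  chair coat foot: 2
  chair lose chair: 4
  lose chair coat: 2
  lose chair lose: 2

chair coat foot; chair lose chair; lose chair coat; lose chair lose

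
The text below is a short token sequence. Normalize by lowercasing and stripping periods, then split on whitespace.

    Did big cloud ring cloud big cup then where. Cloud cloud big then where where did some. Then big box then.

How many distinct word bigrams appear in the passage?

21 tokens → 20 bigram windows in total.
Repeated bigrams (each contributes count−1 duplicates):
  cloud big: 2
  then where: 2
2 duplicate windows → 20 − 2 = 18 distinct.

18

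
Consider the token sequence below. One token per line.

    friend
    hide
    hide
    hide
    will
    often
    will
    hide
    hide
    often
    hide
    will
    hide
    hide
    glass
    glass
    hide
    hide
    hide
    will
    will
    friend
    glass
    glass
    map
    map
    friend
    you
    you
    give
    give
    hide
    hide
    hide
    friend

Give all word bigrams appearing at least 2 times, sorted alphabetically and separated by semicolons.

glass glass; hide hide; hide will; will hide

Bigram counts meeting the condition (at least 2 times):
  glass glass: 2
  hide hide: 8
  hide will: 3
  will hide: 2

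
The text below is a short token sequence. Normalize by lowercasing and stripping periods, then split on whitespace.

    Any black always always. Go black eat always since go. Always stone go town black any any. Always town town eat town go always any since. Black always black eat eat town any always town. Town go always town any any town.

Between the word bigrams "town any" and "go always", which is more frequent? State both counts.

"go always" (3 vs 2)

"town any": 2 occurrences
"go always": 3 occurrences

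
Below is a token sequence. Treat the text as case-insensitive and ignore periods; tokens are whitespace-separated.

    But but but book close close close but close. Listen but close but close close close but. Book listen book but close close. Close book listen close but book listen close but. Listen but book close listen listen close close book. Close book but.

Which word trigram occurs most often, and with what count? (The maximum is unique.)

"close close close", 3 times

Trigram frequencies (highest first):
  close close close: 3
  but book close: 2
  close close but: 2
  close but close: 2
  but close close: 2
  close but book: 2
  … (25 more, each ≤ 2)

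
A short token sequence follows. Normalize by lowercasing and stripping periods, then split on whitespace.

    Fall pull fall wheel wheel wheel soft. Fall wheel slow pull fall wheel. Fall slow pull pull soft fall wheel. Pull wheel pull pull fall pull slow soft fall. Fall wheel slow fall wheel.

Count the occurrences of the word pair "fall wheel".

Scanning the 33 overlapping bigram windows for "fall wheel":
  position 3–4: fall wheel
  position 8–9: fall wheel
  position 12–13: fall wheel
  position 19–20: fall wheel
  position 30–31: fall wheel
  position 33–34: fall wheel

6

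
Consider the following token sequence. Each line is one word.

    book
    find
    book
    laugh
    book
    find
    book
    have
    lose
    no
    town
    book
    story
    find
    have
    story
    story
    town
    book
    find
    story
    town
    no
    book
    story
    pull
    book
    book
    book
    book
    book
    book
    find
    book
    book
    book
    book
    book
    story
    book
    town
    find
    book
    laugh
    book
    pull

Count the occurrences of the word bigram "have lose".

1

Scanning the 45 overlapping bigram windows for "have lose":
  position 8–9: have lose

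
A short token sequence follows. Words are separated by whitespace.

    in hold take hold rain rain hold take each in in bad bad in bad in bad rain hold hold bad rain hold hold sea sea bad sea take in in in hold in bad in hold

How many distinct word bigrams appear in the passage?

22

37 tokens → 36 bigram windows in total.
Repeated bigrams (each contributes count−1 duplicates):
  in bad: 4
  bad in: 3
  in hold: 3
  in in: 3
  rain hold: 3
  bad rain: 2
  hold hold: 2
  hold take: 2
14 duplicate windows → 36 − 14 = 22 distinct.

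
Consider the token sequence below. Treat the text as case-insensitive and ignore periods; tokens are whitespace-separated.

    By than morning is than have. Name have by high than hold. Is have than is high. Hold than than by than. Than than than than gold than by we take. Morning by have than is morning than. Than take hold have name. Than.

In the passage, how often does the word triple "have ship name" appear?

Scanning the 42 overlapping trigram windows for "have ship name":
  (none found)

0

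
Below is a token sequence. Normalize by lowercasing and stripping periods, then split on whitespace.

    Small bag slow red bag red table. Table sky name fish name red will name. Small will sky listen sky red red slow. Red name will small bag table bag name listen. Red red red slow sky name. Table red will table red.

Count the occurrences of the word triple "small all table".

Scanning the 41 overlapping trigram windows for "small all table":
  (none found)

0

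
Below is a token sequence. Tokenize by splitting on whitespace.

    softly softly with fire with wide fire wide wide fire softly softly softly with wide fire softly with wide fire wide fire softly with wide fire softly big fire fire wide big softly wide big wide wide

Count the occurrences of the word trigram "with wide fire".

4

Scanning the 35 overlapping trigram windows for "with wide fire":
  position 5–7: with wide fire
  position 14–16: with wide fire
  position 18–20: with wide fire
  position 24–26: with wide fire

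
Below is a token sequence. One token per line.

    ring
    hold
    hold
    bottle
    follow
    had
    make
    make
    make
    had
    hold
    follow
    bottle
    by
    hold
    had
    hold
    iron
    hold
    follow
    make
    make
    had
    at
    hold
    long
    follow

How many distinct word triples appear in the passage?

27 tokens → 25 trigram windows in total.
Repeated trigrams (each contributes count−1 duplicates):
  make make had: 2
1 duplicate windows → 25 − 1 = 24 distinct.

24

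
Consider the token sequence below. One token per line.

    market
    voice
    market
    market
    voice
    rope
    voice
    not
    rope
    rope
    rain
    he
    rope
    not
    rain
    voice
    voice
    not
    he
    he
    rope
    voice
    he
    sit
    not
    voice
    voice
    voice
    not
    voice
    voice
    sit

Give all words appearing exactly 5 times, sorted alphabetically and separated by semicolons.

Unigram counts meeting the condition (exactly 5 times):
  not: 5
  rope: 5

not; rope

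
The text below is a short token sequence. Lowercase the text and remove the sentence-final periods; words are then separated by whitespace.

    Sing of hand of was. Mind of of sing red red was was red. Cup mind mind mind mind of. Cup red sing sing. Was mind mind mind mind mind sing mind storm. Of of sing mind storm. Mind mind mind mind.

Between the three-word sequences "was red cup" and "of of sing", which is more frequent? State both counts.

"of of sing" (2 vs 1)

"was red cup": 1 occurrence
"of of sing": 2 occurrences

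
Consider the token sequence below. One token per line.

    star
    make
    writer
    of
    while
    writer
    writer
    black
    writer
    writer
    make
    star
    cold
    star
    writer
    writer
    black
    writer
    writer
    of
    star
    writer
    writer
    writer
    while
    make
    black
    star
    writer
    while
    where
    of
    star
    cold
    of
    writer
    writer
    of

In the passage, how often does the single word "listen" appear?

Scanning the 38 tokens for "listen":
  (none found)

0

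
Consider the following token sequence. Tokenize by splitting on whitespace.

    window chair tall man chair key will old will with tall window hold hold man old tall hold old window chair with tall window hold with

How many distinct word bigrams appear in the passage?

26 tokens → 25 bigram windows in total.
Repeated bigrams (each contributes count−1 duplicates):
  tall window: 2
  window chair: 2
  window hold: 2
  with tall: 2
4 duplicate windows → 25 − 4 = 21 distinct.

21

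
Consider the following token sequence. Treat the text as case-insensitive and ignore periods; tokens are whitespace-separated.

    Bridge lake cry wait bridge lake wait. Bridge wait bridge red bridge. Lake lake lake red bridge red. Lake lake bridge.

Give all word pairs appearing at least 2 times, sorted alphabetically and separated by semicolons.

bridge lake; bridge red; lake lake; red bridge; wait bridge

Bigram counts meeting the condition (at least 2 times):
  bridge lake: 3
  bridge red: 2
  lake lake: 3
  red bridge: 2
  wait bridge: 3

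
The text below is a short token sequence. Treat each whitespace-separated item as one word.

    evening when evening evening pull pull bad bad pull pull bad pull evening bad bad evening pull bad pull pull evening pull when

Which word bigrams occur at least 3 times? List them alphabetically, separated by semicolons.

bad pull; evening pull; pull bad; pull pull

Bigram counts meeting the condition (at least 3 times):
  bad pull: 3
  evening pull: 3
  pull bad: 3
  pull pull: 3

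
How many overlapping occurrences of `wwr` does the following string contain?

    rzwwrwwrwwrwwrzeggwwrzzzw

Sliding a length-3 window over the 25 characters (23 positions):
  position 3–5: wwr
  position 6–8: wwr
  position 9–11: wwr
  position 12–14: wwr
  position 19–21: wwr

5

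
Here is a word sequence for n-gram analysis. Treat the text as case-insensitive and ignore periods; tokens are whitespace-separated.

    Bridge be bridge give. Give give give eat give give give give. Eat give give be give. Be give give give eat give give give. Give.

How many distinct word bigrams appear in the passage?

8

26 tokens → 25 bigram windows in total.
Repeated bigrams (each contributes count−1 duplicates):
  give give: 12
  eat give: 3
  give eat: 3
  be give: 2
  give be: 2
17 duplicate windows → 25 − 17 = 8 distinct.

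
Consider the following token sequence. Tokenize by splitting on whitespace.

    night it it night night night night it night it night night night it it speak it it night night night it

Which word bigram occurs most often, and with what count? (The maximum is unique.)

Bigram frequencies (highest first):
  night night: 7
  night it: 5
  it night: 4
  it it: 3
  it speak: 1
  speak it: 1

"night night", 7 times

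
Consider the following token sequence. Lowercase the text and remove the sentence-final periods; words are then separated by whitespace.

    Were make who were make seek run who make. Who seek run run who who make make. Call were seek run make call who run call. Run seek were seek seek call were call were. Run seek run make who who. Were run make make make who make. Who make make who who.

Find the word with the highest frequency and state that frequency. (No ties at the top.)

Unigram frequencies (highest first):
  make: 13
  who: 12
  run: 9
  were: 7
  seek: 7
  call: 5

"make", 13 times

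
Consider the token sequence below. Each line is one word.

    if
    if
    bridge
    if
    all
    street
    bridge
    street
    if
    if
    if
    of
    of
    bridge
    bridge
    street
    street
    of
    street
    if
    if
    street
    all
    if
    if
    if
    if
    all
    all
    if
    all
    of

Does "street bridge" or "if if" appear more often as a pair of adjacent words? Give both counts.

"if if" (7 vs 1)

"street bridge": 1 occurrence
"if if": 7 occurrences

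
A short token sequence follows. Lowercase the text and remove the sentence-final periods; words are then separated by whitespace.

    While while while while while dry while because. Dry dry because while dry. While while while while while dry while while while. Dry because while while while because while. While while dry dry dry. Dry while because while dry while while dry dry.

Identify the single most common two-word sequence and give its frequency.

"while while", 15 times

Bigram frequencies (highest first):
  while while: 15
  while dry: 7
  dry while: 5
  dry dry: 5
  because while: 4
  while because: 3
  … (2 more, each ≤ 2)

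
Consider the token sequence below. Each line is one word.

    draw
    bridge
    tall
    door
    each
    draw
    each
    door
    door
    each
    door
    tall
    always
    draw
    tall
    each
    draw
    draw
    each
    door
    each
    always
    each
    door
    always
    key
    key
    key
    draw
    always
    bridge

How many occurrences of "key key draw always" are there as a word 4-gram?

1

Scanning the 28 overlapping 4-gram windows for "key key draw always":
  position 27–30: key key draw always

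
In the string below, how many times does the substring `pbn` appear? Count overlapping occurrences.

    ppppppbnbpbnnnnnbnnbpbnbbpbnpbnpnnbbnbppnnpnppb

Sliding a length-3 window over the 47 characters (45 positions):
  position 6–8: pbn
  position 10–12: pbn
  position 21–23: pbn
  position 26–28: pbn
  position 29–31: pbn

5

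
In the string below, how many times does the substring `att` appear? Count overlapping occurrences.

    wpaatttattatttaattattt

Sliding a length-3 window over the 22 characters (20 positions):
  position 4–6: att
  position 8–10: att
  position 11–13: att
  position 16–18: att
  position 19–21: att

5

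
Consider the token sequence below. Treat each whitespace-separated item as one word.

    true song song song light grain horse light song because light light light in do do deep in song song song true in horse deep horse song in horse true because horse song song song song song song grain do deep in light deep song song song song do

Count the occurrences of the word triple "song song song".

Scanning the 47 overlapping trigram windows for "song song song":
  position 2–4: song song song
  position 19–21: song song song
  position 33–35: song song song
  position 34–36: song song song
  position 35–37: song song song
  position 36–38: song song song
  position 45–47: song song song
  position 46–48: song song song

8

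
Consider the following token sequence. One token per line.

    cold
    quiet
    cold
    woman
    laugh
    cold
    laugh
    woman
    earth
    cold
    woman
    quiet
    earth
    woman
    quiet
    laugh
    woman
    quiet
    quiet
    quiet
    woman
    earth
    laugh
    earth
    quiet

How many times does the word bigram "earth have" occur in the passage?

0

Scanning the 24 overlapping bigram windows for "earth have":
  (none found)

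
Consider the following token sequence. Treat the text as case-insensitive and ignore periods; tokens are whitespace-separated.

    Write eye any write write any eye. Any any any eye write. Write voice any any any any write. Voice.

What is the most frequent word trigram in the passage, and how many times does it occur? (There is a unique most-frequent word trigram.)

Trigram frequencies (highest first):
  any any any: 3
  write eye any: 1
  eye any write: 1
  any write write: 1
  write write any: 1
  write any eye: 1
  … (10 more, each ≤ 1)

"any any any", 3 times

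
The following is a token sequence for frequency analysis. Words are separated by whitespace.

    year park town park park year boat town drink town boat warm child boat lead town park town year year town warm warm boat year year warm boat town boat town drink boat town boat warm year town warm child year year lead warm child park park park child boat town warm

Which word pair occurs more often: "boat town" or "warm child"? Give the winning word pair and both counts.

"boat town": 5 occurrences
"warm child": 3 occurrences

"boat town" (5 vs 3)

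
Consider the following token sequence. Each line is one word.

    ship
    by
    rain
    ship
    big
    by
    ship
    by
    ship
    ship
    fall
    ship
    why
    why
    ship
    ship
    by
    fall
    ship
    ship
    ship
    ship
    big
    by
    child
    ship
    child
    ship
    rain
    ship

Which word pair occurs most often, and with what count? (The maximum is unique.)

Bigram frequencies (highest first):
  ship ship: 5
  ship by: 3
  rain ship: 2
  ship big: 2
  big by: 2
  by ship: 2
  … (11 more, each ≤ 2)

"ship ship", 5 times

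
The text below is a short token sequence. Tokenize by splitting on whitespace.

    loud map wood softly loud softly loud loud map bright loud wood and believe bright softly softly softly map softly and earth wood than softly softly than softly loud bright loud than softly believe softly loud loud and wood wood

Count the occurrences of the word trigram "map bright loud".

Scanning the 38 overlapping trigram windows for "map bright loud":
  position 9–11: map bright loud

1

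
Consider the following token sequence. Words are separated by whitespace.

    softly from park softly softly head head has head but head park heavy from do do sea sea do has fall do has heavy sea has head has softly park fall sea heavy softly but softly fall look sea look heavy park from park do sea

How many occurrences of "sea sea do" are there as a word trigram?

Scanning the 44 overlapping trigram windows for "sea sea do":
  position 17–19: sea sea do

1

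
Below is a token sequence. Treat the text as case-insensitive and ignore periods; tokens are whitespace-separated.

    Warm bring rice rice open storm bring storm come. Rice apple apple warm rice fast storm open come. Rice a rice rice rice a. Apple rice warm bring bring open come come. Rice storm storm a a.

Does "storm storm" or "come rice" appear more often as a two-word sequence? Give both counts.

"storm storm": 1 occurrence
"come rice": 3 occurrences

"come rice" (3 vs 1)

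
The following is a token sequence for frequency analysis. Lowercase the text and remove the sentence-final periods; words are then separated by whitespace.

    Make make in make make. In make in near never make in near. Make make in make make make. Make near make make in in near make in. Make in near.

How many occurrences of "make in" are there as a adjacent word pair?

8

Scanning the 30 overlapping bigram windows for "make in":
  position 2–3: make in
  position 5–6: make in
  position 7–8: make in
  position 11–12: make in
  position 15–16: make in
  position 23–24: make in
  position 27–28: make in
  position 29–30: make in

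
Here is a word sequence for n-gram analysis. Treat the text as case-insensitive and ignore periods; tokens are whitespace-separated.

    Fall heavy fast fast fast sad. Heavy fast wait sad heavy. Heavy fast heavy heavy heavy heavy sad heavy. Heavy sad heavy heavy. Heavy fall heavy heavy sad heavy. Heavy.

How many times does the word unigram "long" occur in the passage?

Scanning the 30 tokens for "long":
  (none found)

0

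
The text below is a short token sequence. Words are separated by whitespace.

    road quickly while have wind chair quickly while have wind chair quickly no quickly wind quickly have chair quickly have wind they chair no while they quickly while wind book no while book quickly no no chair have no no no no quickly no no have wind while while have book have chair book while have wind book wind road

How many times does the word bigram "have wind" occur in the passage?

5

Scanning the 59 overlapping bigram windows for "have wind":
  position 4–5: have wind
  position 9–10: have wind
  position 20–21: have wind
  position 46–47: have wind
  position 56–57: have wind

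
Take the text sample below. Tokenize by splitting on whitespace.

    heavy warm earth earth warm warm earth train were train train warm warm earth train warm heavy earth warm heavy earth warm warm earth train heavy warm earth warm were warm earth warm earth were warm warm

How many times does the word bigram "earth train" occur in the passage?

Scanning the 36 overlapping bigram windows for "earth train":
  position 7–8: earth train
  position 14–15: earth train
  position 24–25: earth train

3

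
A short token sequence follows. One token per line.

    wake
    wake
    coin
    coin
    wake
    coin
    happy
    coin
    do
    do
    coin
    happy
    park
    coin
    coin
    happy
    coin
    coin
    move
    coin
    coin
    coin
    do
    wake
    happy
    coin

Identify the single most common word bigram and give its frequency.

"coin coin", 5 times

Bigram frequencies (highest first):
  coin coin: 5
  coin happy: 3
  happy coin: 3
  wake coin: 2
  coin do: 2
  wake wake: 1
  … (9 more, each ≤ 1)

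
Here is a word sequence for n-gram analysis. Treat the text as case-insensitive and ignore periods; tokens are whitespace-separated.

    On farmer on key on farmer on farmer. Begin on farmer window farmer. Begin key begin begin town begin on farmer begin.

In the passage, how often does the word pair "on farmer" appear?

Scanning the 21 overlapping bigram windows for "on farmer":
  position 1–2: on farmer
  position 5–6: on farmer
  position 7–8: on farmer
  position 10–11: on farmer
  position 20–21: on farmer

5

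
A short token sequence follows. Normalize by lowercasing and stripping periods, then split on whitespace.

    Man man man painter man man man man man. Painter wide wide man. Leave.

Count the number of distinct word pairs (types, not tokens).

14 tokens → 13 bigram windows in total.
Repeated bigrams (each contributes count−1 duplicates):
  man man: 6
  man painter: 2
6 duplicate windows → 13 − 6 = 7 distinct.

7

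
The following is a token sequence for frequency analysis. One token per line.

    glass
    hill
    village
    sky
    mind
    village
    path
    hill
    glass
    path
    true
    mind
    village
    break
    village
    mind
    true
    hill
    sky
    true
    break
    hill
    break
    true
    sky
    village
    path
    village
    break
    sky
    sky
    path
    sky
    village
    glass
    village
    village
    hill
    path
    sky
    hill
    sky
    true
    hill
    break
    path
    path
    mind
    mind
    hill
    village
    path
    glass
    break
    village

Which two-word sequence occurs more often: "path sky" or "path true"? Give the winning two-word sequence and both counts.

"path sky" (2 vs 1)

"path sky": 2 occurrences
"path true": 1 occurrence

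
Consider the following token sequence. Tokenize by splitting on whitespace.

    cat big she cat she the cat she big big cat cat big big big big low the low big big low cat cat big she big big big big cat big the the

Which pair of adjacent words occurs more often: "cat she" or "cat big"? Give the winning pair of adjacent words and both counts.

"cat big" (4 vs 2)

"cat she": 2 occurrences
"cat big": 4 occurrences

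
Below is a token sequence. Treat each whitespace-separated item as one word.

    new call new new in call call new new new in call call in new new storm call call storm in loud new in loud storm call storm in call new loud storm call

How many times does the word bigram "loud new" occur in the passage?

1

Scanning the 33 overlapping bigram windows for "loud new":
  position 22–23: loud new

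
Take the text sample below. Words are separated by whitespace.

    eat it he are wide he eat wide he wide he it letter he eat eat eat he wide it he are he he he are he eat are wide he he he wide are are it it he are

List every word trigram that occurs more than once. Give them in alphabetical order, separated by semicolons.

Trigram counts meeting the condition (more than once):
  are wide he: 2
  he are he: 2
  he he he: 2
  it he are: 3

are wide he; he are he; he he he; it he are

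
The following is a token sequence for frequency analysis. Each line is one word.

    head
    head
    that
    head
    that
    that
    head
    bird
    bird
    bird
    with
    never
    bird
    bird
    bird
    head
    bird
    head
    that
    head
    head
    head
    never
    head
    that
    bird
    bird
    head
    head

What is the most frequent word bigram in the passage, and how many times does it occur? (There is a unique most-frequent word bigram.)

"bird bird", 5 times

Bigram frequencies (highest first):
  bird bird: 5
  head head: 4
  head that: 4
  that head: 3
  bird head: 3
  head bird: 2
  … (7 more, each ≤ 1)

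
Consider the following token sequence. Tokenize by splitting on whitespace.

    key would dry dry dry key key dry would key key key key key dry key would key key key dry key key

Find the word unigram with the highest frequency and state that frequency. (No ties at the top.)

Unigram frequencies (highest first):
  key: 14
  dry: 6
  would: 3

"key", 14 times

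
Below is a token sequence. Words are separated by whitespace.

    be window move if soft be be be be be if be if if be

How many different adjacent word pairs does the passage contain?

9

15 tokens → 14 bigram windows in total.
Repeated bigrams (each contributes count−1 duplicates):
  be be: 4
  be if: 2
  if be: 2
5 duplicate windows → 14 − 5 = 9 distinct.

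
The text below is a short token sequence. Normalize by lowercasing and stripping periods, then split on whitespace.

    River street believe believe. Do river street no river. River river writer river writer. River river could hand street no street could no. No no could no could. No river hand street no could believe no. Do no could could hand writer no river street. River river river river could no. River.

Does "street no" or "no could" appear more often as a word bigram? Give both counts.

"street no": 3 occurrences
"no could": 4 occurrences

"no could" (4 vs 3)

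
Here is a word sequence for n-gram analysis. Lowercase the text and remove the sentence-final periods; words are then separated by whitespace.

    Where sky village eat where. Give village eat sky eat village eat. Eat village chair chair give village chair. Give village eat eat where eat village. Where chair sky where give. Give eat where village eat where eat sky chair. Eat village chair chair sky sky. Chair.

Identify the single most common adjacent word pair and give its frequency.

"village eat", 5 times

Bigram frequencies (highest first):
  village eat: 5
  eat where: 4
  eat village: 4
  give village: 3
  village chair: 3
  where give: 2
  … (18 more, each ≤ 2)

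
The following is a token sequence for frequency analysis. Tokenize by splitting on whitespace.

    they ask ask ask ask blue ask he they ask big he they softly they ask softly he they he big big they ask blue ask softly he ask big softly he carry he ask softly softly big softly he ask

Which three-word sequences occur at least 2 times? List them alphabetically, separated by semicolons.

ask ask ask; ask blue ask; ask softly he; big softly he; softly he ask

Trigram counts meeting the condition (at least 2 times):
  ask ask ask: 2
  ask blue ask: 2
  ask softly he: 2
  big softly he: 2
  softly he ask: 2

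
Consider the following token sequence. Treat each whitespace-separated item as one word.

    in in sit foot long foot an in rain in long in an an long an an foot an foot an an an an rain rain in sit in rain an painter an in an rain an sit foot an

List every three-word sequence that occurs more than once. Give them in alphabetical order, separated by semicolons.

an an an; an foot an

Trigram counts meeting the condition (more than once):
  an an an: 2
  an foot an: 2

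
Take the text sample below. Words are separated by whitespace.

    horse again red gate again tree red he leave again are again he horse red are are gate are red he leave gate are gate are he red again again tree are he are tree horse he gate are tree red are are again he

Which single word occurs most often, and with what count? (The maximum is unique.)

Unigram frequencies (highest first):
  are: 11
  again: 7
  he: 7
  red: 6
  gate: 5
  tree: 4
  … (2 more, each ≤ 3)

"are", 11 times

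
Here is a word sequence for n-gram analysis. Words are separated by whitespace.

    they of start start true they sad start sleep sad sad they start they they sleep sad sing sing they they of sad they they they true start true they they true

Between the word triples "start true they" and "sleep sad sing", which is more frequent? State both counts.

"start true they" (2 vs 1)

"start true they": 2 occurrences
"sleep sad sing": 1 occurrence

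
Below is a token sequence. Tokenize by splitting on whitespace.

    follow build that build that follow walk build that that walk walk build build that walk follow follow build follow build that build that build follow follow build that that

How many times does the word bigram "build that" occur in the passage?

7

Scanning the 29 overlapping bigram windows for "build that":
  position 2–3: build that
  position 4–5: build that
  position 8–9: build that
  position 14–15: build that
  position 21–22: build that
  position 23–24: build that
  position 28–29: build that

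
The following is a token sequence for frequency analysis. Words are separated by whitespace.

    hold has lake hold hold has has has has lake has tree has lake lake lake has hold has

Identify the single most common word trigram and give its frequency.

Trigram frequencies (highest first):
  has has has: 2
  hold has lake: 1
  has lake hold: 1
  lake hold hold: 1
  hold hold has: 1
  hold has has: 1
  … (10 more, each ≤ 1)

"has has has", 2 times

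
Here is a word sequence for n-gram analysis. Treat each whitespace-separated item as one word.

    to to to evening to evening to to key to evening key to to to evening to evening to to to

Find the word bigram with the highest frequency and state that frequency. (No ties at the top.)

Bigram frequencies (highest first):
  to to: 7
  to evening: 5
  evening to: 4
  key to: 2
  to key: 1
  evening key: 1

"to to", 7 times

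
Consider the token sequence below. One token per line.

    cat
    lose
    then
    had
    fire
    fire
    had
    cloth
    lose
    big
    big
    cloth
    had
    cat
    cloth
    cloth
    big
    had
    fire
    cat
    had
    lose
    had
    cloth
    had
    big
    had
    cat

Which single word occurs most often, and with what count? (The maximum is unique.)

"had", 8 times

Unigram frequencies (highest first):
  had: 8
  cloth: 5
  cat: 4
  big: 4
  lose: 3
  fire: 3
  … (1 more, each ≤ 1)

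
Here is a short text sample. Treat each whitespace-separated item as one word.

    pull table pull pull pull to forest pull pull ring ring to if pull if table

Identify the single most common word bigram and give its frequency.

"pull pull", 3 times

Bigram frequencies (highest first):
  pull pull: 3
  pull table: 1
  table pull: 1
  pull to: 1
  to forest: 1
  forest pull: 1
  … (7 more, each ≤ 1)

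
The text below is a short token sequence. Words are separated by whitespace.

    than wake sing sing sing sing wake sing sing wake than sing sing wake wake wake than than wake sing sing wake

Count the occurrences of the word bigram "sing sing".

6

Scanning the 21 overlapping bigram windows for "sing sing":
  position 3–4: sing sing
  position 4–5: sing sing
  position 5–6: sing sing
  position 8–9: sing sing
  position 12–13: sing sing
  position 20–21: sing sing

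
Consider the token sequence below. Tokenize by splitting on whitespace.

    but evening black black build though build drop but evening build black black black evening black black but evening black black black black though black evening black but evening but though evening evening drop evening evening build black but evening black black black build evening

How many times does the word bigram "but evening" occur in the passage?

Scanning the 44 overlapping bigram windows for "but evening":
  position 1–2: but evening
  position 9–10: but evening
  position 18–19: but evening
  position 28–29: but evening
  position 39–40: but evening

5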